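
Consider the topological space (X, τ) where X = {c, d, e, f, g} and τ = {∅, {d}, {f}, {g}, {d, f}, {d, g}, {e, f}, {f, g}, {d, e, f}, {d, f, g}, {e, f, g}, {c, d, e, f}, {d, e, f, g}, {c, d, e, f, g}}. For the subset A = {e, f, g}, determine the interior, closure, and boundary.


int(A) = {e, f, g}, cl(A) = {c, e, f, g}, ∂A = {c}.

Closed sets in (X, τ) are complements of opens:
  closed(X, τ) = {∅, {c}, {g}, {c, d}, {c, e}, {c, g}, {c, d, e}, {c, d, g}, {c, e, f}, {c, e, g}, {c, d, e, f}, {c, d, e, g}, {c, e, f, g}, {c, d, e, f, g}}.
int(A) = ⋃ {U ∈ τ : U ⊆ A}. Opens contained in A: ∅, {f}, {g}, {e, f}, {f, g}, {e, f, g}.
Taking the union of these: int(A) = {e, f, g}.
cl(A) = ⋂ {C closed : A ⊆ C}. Closed sets containing A: {c, e, f, g}, {c, d, e, f, g}.
Intersecting these: cl(A) = {c, e, f, g}.
∂A = cl(A) ∖ int(A) = {c, e, f, g} ∖ {e, f, g} = {c}.


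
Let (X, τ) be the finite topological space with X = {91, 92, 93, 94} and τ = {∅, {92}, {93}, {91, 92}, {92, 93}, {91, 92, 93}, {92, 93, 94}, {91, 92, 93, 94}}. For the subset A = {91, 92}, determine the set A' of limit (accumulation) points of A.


A' = {91, 94}

For each x ∈ X, list the open sets U ∈ τ with x ∈ U, then check whether U ∩ (A ∖ {x}) ≠ ∅ for every such U.
  x = 91: opens ∋ x are {91, 92}, {91, 92, 93}, {91, 92, 93, 94}; each meets A ∖ {91}, so x IS a limit point.
  x = 92: open {92} ∋ x has {92} ∩ (A ∖ {92}) = ∅, so x is NOT a limit point.
  x = 93: open {93} ∋ x has {93} ∩ (A ∖ {93}) = ∅, so x is NOT a limit point.
  x = 94: opens ∋ x are {92, 93, 94}, {91, 92, 93, 94}; each meets A ∖ {94}, so x IS a limit point.
Collecting: A' = {91, 94}.


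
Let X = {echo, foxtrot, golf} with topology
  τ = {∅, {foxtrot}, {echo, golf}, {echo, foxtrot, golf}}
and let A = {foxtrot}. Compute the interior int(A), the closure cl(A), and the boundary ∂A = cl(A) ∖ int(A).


int(A) = {foxtrot}, cl(A) = {foxtrot}, ∂A = ∅.

Closed sets in (X, τ) are complements of opens:
  closed(X, τ) = {∅, {foxtrot}, {echo, golf}, {echo, foxtrot, golf}}.
int(A) = ⋃ {U ∈ τ : U ⊆ A}. Opens contained in A: ∅, {foxtrot}.
Taking the union of these: int(A) = {foxtrot}.
cl(A) = ⋂ {C closed : A ⊆ C}. Closed sets containing A: {foxtrot}, {echo, foxtrot, golf}.
Intersecting these: cl(A) = {foxtrot}.
∂A = cl(A) ∖ int(A) = {foxtrot} ∖ {foxtrot} = ∅.


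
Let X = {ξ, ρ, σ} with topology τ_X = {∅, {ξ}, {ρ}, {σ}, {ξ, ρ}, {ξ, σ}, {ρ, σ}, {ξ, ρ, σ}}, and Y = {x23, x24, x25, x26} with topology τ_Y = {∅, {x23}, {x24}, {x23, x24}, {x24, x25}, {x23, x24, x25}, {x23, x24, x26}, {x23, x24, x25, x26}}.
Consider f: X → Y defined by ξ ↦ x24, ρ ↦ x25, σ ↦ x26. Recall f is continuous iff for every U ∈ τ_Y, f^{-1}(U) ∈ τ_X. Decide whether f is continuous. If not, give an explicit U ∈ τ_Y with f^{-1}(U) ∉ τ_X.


f IS continuous.

Compute f^{-1}(U) for each U ∈ τ_Y:
  U = ∅: f^{-1}(U) = ∅ ∈ τ_X ✓.
  U = {x23}: f^{-1}(U) = ∅ ∈ τ_X ✓.
  U = {x24}: f^{-1}(U) = {ξ} ∈ τ_X ✓.
  U = {x23, x24}: f^{-1}(U) = {ξ} ∈ τ_X ✓.
  U = {x24, x25}: f^{-1}(U) = {ξ, ρ} ∈ τ_X ✓.
  U = {x23, x24, x25}: f^{-1}(U) = {ξ, ρ} ∈ τ_X ✓.
  U = {x23, x24, x26}: f^{-1}(U) = {ξ, σ} ∈ τ_X ✓.
  U = {x23, x24, x25, x26}: f^{-1}(U) = {ξ, ρ, σ} ∈ τ_X ✓.
Every preimage lies in τ_X, so f IS continuous.


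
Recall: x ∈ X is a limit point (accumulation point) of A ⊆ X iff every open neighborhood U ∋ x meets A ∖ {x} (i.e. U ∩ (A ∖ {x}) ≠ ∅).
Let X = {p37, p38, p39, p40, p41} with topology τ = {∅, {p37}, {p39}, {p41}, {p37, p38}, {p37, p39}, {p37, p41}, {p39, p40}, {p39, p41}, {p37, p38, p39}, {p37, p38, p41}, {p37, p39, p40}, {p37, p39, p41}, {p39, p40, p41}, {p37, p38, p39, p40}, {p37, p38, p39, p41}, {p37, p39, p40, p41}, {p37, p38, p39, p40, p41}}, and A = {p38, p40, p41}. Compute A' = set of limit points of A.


A' = ∅

For each x ∈ X, list the open sets U ∈ τ with x ∈ U, then check whether U ∩ (A ∖ {x}) ≠ ∅ for every such U.
  x = p37: open {p37} ∋ x has {p37} ∩ (A ∖ {p37}) = ∅, so x is NOT a limit point.
  x = p38: open {p37, p38} ∋ x has {p37, p38} ∩ (A ∖ {p38}) = ∅, so x is NOT a limit point.
  x = p39: open {p39} ∋ x has {p39} ∩ (A ∖ {p39}) = ∅, so x is NOT a limit point.
  x = p40: open {p39, p40} ∋ x has {p39, p40} ∩ (A ∖ {p40}) = ∅, so x is NOT a limit point.
  x = p41: open {p41} ∋ x has {p41} ∩ (A ∖ {p41}) = ∅, so x is NOT a limit point.
Collecting: A' = ∅.


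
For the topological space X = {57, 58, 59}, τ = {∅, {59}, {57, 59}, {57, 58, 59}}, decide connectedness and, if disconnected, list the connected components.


(X, τ) is connected.

Find clopen sets (U ∈ τ with X ∖ U ∈ τ):
  U = ∅, X ∖ U = {57, 58, 59} — both open, so U is clopen.
  U = {57, 58, 59}, X ∖ U = ∅ — both open, so U is clopen.
Only trivial clopens (∅ and X) exist, so (X, τ) is connected.
Compute connected components by grouping points that agree on all clopens:
  component: {57, 58, 59}


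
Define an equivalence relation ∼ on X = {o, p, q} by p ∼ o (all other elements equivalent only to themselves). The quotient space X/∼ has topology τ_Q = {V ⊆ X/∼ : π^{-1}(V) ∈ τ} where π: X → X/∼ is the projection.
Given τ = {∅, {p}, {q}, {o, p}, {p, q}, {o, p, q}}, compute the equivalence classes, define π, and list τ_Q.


X/∼ = {[o=p], [q]}; |τ_Q| = 4.

Equivalence classes: [o=p], [q].
Quotient map π: X → X/∼ sends o ↦ [o=p], p ↦ [o=p], q ↦ [q].
For each subset V ⊆ X/∼, compute π^{-1}(V) ⊆ X and check whether π^{-1}(V) ∈ τ. V is open in τ_Q iff π^{-1}(V) ∈ τ.
  V = {}: π^{-1}(V) = ∅ ∈ τ ✓.
  V = {[o=p]}: π^{-1}(V) = {o, p} ∈ τ ✓.
  V = {[q]}: π^{-1}(V) = {q} ∈ τ ✓.
  V = {[o=p], [q]}: π^{-1}(V) = {o, p, q} ∈ τ ✓.
Open sets in the quotient: τ_Q = {{}, {[o=p]}, {[q]}, {[o=p], [q]}} (4 elements).


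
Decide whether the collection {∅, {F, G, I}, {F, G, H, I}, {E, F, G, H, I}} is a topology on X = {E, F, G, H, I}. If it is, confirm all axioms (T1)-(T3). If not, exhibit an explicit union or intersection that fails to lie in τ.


τ IS a topology on X.

Axiom (T1): ∅ ∈ τ? Yes; X ∈ τ? Yes.
Axiom (T2/T3): check pairwise unions and intersections of members of τ.
All pairwise intersections and unions checked — each lies in τ. Therefore τ satisfies (T1), (T2), (T3): it IS a topology on X.


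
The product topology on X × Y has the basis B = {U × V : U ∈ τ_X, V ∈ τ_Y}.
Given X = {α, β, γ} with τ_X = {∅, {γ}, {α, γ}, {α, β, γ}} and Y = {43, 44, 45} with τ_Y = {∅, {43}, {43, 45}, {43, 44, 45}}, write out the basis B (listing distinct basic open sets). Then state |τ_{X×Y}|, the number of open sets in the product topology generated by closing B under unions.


Basis B = {∅ × ∅, {γ} × {43}, {α, γ} × {43}, {γ} × {43, 45}, {α, β, γ} × {43}, {γ} × {43, 44, 45}, {α, γ} × {43, 45}, {α, γ} × {43, 44, 45}, {α, β, γ} × {43, 45}, {α, β, γ} × {43, 44, 45}}; |τ_{X×Y}| = 20.

Enumerate products U × V with U ∈ τ_X, V ∈ τ_Y (deduplicated):
  ∅ × ∅ = {} (∅)
  {γ} × {43} = {(γ,43)}
  {α, γ} × {43} = {(α,43), (γ,43)}
  {γ} × {43, 45} = {(γ,43), (γ,45)}
  {α, β, γ} × {43} = {(α,43), (β,43), (γ,43)}
  {γ} × {43, 44, 45} = {(γ,43), (γ,44), (γ,45)}
  {α, γ} × {43, 45} = {(α,43), (α,45), (γ,43), (γ,45)}
  {α, γ} × {43, 44, 45} = {(α,43), (α,44), (α,45), (γ,43), (γ,44), (γ,45)}
  {α, β, γ} × {43, 45} = {(α,43), (α,45), (β,43), (β,45), (γ,43), (γ,45)}
  {α, β, γ} × {43, 44, 45} = {(α,43), (α,44), (α,45), (β,43), (β,44), (β,45), (γ,43), (γ,44), (γ,45)}
These 10 distinct sets form the basis B.
Close under arbitrary unions to get τ_{X×Y}; counting gives |τ_{X×Y}| = 20.


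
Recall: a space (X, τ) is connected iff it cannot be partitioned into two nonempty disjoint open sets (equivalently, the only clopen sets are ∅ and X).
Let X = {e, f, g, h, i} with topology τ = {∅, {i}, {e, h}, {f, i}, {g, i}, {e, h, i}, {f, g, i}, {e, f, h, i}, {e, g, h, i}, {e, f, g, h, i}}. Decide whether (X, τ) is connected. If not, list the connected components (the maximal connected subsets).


(X, τ) is disconnected; components = [{e, h}, {f, g, i}].

Find clopen sets (U ∈ τ with X ∖ U ∈ τ):
  U = ∅, X ∖ U = {e, f, g, h, i} — both open, so U is clopen.
  U = {e, h}, X ∖ U = {f, g, i} — both open, so U is clopen.
  U = {f, g, i}, X ∖ U = {e, h} — both open, so U is clopen.
  U = {e, f, g, h, i}, X ∖ U = ∅ — both open, so U is clopen.
Nontrivial clopen(s) exist: e.g. {f, g, i}. So (X, τ) is disconnected.
Compute connected components by grouping points that agree on all clopens:
  component: {e, h}
  component: {f, g, i}


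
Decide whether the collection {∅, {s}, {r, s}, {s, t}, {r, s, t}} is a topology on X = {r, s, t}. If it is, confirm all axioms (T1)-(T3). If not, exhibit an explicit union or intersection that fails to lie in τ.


τ IS a topology on X.

Axiom (T1): ∅ ∈ τ? Yes; X ∈ τ? Yes.
Axiom (T2/T3): check pairwise unions and intersections of members of τ.
All pairwise intersections and unions checked — each lies in τ. Therefore τ satisfies (T1), (T2), (T3): it IS a topology on X.


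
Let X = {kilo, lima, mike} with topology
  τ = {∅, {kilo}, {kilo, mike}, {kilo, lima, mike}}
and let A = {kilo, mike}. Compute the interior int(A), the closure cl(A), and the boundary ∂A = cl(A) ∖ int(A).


int(A) = {kilo, mike}, cl(A) = {kilo, lima, mike}, ∂A = {lima}.

Closed sets in (X, τ) are complements of opens:
  closed(X, τ) = {∅, {lima}, {lima, mike}, {kilo, lima, mike}}.
int(A) = ⋃ {U ∈ τ : U ⊆ A}. Opens contained in A: ∅, {kilo}, {kilo, mike}.
Taking the union of these: int(A) = {kilo, mike}.
cl(A) = ⋂ {C closed : A ⊆ C}. Closed sets containing A: {kilo, lima, mike}.
Intersecting these: cl(A) = {kilo, lima, mike}.
∂A = cl(A) ∖ int(A) = {kilo, lima, mike} ∖ {kilo, mike} = {lima}.


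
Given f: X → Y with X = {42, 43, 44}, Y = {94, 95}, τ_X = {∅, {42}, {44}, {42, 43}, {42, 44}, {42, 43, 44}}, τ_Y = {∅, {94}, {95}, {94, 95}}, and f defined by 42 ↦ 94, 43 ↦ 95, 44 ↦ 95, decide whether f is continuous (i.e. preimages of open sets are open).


f is NOT continuous.

Compute f^{-1}(U) for each U ∈ τ_Y:
  U = ∅: f^{-1}(U) = ∅ ∈ τ_X ✓.
  U = {94}: f^{-1}(U) = {42} ∈ τ_X ✓.
  U = {95}: f^{-1}(U) = {43, 44} ∉ τ_X ✗.
  U = {94, 95}: f^{-1}(U) = {42, 43, 44} ∈ τ_X ✓.
Found U = {95} with f^{-1}(U) = {43, 44} not in τ_X. Therefore f is NOT continuous.


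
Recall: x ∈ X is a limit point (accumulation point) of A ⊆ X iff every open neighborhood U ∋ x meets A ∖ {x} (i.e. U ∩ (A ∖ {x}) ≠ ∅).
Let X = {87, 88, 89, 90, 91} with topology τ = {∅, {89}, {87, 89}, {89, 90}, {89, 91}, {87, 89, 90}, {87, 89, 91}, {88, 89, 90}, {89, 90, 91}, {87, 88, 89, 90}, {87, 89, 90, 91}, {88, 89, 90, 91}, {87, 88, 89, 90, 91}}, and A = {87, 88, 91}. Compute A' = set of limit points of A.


A' = ∅

For each x ∈ X, list the open sets U ∈ τ with x ∈ U, then check whether U ∩ (A ∖ {x}) ≠ ∅ for every such U.
  x = 87: open {87, 89} ∋ x has {87, 89} ∩ (A ∖ {87}) = ∅, so x is NOT a limit point.
  x = 88: open {88, 89, 90} ∋ x has {88, 89, 90} ∩ (A ∖ {88}) = ∅, so x is NOT a limit point.
  x = 89: open {89} ∋ x has {89} ∩ (A ∖ {89}) = ∅, so x is NOT a limit point.
  x = 90: open {89, 90} ∋ x has {89, 90} ∩ (A ∖ {90}) = ∅, so x is NOT a limit point.
  x = 91: open {89, 91} ∋ x has {89, 91} ∩ (A ∖ {91}) = ∅, so x is NOT a limit point.
Collecting: A' = ∅.


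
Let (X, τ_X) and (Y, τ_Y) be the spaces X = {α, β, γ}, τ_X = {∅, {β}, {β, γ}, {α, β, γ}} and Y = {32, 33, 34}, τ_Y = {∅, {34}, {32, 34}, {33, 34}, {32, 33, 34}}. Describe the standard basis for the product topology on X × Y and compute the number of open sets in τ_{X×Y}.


Basis B = {∅ × ∅, {β} × {34}, {β} × {32, 34}, {β} × {33, 34}, {β, γ} × {34}, {α, β, γ} × {34}, {β} × {32, 33, 34}, {β, γ} × {32, 34}, {β, γ} × {33, 34}, {α, β, γ} × {32, 34}, {α, β, γ} × {33, 34}, {β, γ} × {32, 33, 34}, {α, β, γ} × {32, 33, 34}}; |τ_{X×Y}| = 30.

Enumerate products U × V with U ∈ τ_X, V ∈ τ_Y (deduplicated):
  ∅ × ∅ = {} (∅)
  {β} × {34} = {(β,34)}
  {β} × {32, 34} = {(β,32), (β,34)}
  {β} × {33, 34} = {(β,33), (β,34)}
  {β, γ} × {34} = {(β,34), (γ,34)}
  {α, β, γ} × {34} = {(α,34), (β,34), (γ,34)}
  {β} × {32, 33, 34} = {(β,32), (β,33), (β,34)}
  {β, γ} × {32, 34} = {(β,32), (β,34), (γ,32), (γ,34)}
  {β, γ} × {33, 34} = {(β,33), (β,34), (γ,33), (γ,34)}
  {α, β, γ} × {32, 34} = {(α,32), (α,34), (β,32), (β,34), (γ,32), (γ,34)}
  {α, β, γ} × {33, 34} = {(α,33), (α,34), (β,33), (β,34), (γ,33), (γ,34)}
  {β, γ} × {32, 33, 34} = {(β,32), (β,33), (β,34), (γ,32), (γ,33), (γ,34)}
  {α, β, γ} × {32, 33, 34} = {(α,32), (α,33), (α,34), (β,32), (β,33), (β,34), (γ,32), (γ,33), (γ,34)}
These 13 distinct sets form the basis B.
Close under arbitrary unions to get τ_{X×Y}; counting gives |τ_{X×Y}| = 30.


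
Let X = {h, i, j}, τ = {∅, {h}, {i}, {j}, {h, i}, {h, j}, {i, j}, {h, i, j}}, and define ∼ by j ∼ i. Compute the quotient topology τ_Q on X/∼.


X/∼ = {[h], [i=j]}; |τ_Q| = 4.

Equivalence classes: [h], [i=j].
Quotient map π: X → X/∼ sends h ↦ [h], i ↦ [i=j], j ↦ [i=j].
For each subset V ⊆ X/∼, compute π^{-1}(V) ⊆ X and check whether π^{-1}(V) ∈ τ. V is open in τ_Q iff π^{-1}(V) ∈ τ.
  V = {}: π^{-1}(V) = ∅ ∈ τ ✓.
  V = {[h]}: π^{-1}(V) = {h} ∈ τ ✓.
  V = {[i=j]}: π^{-1}(V) = {i, j} ∈ τ ✓.
  V = {[h], [i=j]}: π^{-1}(V) = {h, i, j} ∈ τ ✓.
Open sets in the quotient: τ_Q = {{}, {[h]}, {[i=j]}, {[h], [i=j]}} (4 elements).


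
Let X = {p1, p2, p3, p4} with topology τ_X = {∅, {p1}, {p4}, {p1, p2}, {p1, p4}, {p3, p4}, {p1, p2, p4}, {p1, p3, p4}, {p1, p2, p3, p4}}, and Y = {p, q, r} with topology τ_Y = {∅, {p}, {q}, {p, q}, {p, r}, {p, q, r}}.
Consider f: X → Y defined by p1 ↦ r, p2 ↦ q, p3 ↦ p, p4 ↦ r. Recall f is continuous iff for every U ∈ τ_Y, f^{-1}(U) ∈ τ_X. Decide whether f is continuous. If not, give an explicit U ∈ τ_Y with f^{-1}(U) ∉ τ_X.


f is NOT continuous.

Compute f^{-1}(U) for each U ∈ τ_Y:
  U = ∅: f^{-1}(U) = ∅ ∈ τ_X ✓.
  U = {p}: f^{-1}(U) = {p3} ∉ τ_X ✗.
  U = {q}: f^{-1}(U) = {p2} ∉ τ_X ✗.
  U = {p, q}: f^{-1}(U) = {p2, p3} ∉ τ_X ✗.
  U = {p, r}: f^{-1}(U) = {p1, p3, p4} ∈ τ_X ✓.
  U = {p, q, r}: f^{-1}(U) = {p1, p2, p3, p4} ∈ τ_X ✓.
Found U = {p} with f^{-1}(U) = {p3} not in τ_X. Therefore f is NOT continuous.


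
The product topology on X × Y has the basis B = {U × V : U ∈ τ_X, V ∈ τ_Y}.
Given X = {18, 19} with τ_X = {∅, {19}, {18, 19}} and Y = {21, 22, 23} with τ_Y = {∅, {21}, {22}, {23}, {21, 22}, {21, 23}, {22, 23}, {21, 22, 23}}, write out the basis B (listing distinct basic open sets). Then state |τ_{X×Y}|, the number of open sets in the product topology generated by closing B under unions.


Basis B = {∅ × ∅, {19} × {21}, {19} × {22}, {19} × {23}, {18, 19} × {21}, {18, 19} × {22}, {18, 19} × {23}, {19} × {21, 22}, {19} × {21, 23}, {19} × {22, 23}, {19} × {21, 22, 23}, {18, 19} × {21, 22}, {18, 19} × {21, 23}, {18, 19} × {22, 23}, {18, 19} × {21, 22, 23}}; |τ_{X×Y}| = 27.

Enumerate products U × V with U ∈ τ_X, V ∈ τ_Y (deduplicated):
  ∅ × ∅ = {} (∅)
  {19} × {21} = {(19,21)}
  {19} × {22} = {(19,22)}
  {19} × {23} = {(19,23)}
  {18, 19} × {21} = {(18,21), (19,21)}
  {18, 19} × {22} = {(18,22), (19,22)}
  {18, 19} × {23} = {(18,23), (19,23)}
  {19} × {21, 22} = {(19,21), (19,22)}
  {19} × {21, 23} = {(19,21), (19,23)}
  {19} × {22, 23} = {(19,22), (19,23)}
  {19} × {21, 22, 23} = {(19,21), (19,22), (19,23)}
  {18, 19} × {21, 22} = {(18,21), (18,22), (19,21), (19,22)}
  {18, 19} × {21, 23} = {(18,21), (18,23), (19,21), (19,23)}
  {18, 19} × {22, 23} = {(18,22), (18,23), (19,22), (19,23)}
  {18, 19} × {21, 22, 23} = {(18,21), (18,22), (18,23), (19,21), (19,22), (19,23)}
These 15 distinct sets form the basis B.
Close under arbitrary unions to get τ_{X×Y}; counting gives |τ_{X×Y}| = 27.


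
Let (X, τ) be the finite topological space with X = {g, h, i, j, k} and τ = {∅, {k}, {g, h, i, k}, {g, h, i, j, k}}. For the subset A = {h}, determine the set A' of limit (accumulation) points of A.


A' = {g, i, j}

For each x ∈ X, list the open sets U ∈ τ with x ∈ U, then check whether U ∩ (A ∖ {x}) ≠ ∅ for every such U.
  x = g: opens ∋ x are {g, h, i, k}, {g, h, i, j, k}; each meets A ∖ {g}, so x IS a limit point.
  x = h: open {g, h, i, k} ∋ x has {g, h, i, k} ∩ (A ∖ {h}) = ∅, so x is NOT a limit point.
  x = i: opens ∋ x are {g, h, i, k}, {g, h, i, j, k}; each meets A ∖ {i}, so x IS a limit point.
  x = j: opens ∋ x are {g, h, i, j, k}; each meets A ∖ {j}, so x IS a limit point.
  x = k: open {k} ∋ x has {k} ∩ (A ∖ {k}) = ∅, so x is NOT a limit point.
Collecting: A' = {g, i, j}.


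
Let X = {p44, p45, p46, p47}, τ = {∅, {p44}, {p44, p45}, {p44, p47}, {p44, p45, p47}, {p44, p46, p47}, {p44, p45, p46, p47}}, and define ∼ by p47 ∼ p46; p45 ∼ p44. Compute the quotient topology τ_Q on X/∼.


X/∼ = {[p44=p45], [p46=p47]}; |τ_Q| = 3.

Equivalence classes: [p44=p45], [p46=p47].
Quotient map π: X → X/∼ sends p44 ↦ [p44=p45], p45 ↦ [p44=p45], p46 ↦ [p46=p47], p47 ↦ [p46=p47].
For each subset V ⊆ X/∼, compute π^{-1}(V) ⊆ X and check whether π^{-1}(V) ∈ τ. V is open in τ_Q iff π^{-1}(V) ∈ τ.
  V = {}: π^{-1}(V) = ∅ ∈ τ ✓.
  V = {[p44=p45]}: π^{-1}(V) = {p44, p45} ∈ τ ✓.
  V = {[p46=p47]}: π^{-1}(V) = {p46, p47} ∉ τ ✗.
  V = {[p44=p45], [p46=p47]}: π^{-1}(V) = {p44, p45, p46, p47} ∈ τ ✓.
Open sets in the quotient: τ_Q = {{}, {[p44=p45]}, {[p44=p45], [p46=p47]}} (3 elements).


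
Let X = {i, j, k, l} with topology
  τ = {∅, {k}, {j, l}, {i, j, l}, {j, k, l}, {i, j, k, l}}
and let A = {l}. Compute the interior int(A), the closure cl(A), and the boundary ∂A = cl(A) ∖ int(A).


int(A) = ∅, cl(A) = {i, j, l}, ∂A = {i, j, l}.

Closed sets in (X, τ) are complements of opens:
  closed(X, τ) = {∅, {i}, {k}, {i, k}, {i, j, l}, {i, j, k, l}}.
int(A) = ⋃ {U ∈ τ : U ⊆ A}. Opens contained in A: ∅.
Taking the union of these: int(A) = ∅.
cl(A) = ⋂ {C closed : A ⊆ C}. Closed sets containing A: {i, j, l}, {i, j, k, l}.
Intersecting these: cl(A) = {i, j, l}.
∂A = cl(A) ∖ int(A) = {i, j, l} ∖ ∅ = {i, j, l}.


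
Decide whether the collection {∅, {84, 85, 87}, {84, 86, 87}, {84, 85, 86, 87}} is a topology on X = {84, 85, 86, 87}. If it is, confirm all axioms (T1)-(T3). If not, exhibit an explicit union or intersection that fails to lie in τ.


τ is NOT a topology on X.

Axiom (T1): ∅ ∈ τ? Yes; X ∈ τ? Yes.
Axiom (T2/T3): check pairwise unions and intersections of members of τ.
Counterexample for (T3): {84, 85, 87} ∩ {84, 86, 87} = {84, 87} ∉ τ. Therefore τ is NOT a topology.


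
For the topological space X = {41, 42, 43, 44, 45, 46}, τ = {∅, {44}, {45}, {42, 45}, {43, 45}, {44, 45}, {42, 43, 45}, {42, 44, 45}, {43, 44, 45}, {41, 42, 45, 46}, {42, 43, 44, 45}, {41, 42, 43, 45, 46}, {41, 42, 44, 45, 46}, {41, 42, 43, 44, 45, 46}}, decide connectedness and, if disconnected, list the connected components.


(X, τ) is disconnected; components = [{44}, {41, 42, 43, 45, 46}].

Find clopen sets (U ∈ τ with X ∖ U ∈ τ):
  U = ∅, X ∖ U = {41, 42, 43, 44, 45, 46} — both open, so U is clopen.
  U = {44}, X ∖ U = {41, 42, 43, 45, 46} — both open, so U is clopen.
  U = {41, 42, 43, 45, 46}, X ∖ U = {44} — both open, so U is clopen.
  U = {41, 42, 43, 44, 45, 46}, X ∖ U = ∅ — both open, so U is clopen.
Nontrivial clopen(s) exist: e.g. {44}. So (X, τ) is disconnected.
Compute connected components by grouping points that agree on all clopens:
  component: {44}
  component: {41, 42, 43, 45, 46}


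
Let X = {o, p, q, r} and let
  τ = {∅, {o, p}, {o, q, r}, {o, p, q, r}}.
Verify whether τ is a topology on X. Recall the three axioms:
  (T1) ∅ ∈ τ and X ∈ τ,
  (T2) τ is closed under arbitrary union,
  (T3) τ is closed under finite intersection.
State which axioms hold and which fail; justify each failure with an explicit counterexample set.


τ is NOT a topology on X.

Axiom (T1): ∅ ∈ τ? Yes; X ∈ τ? Yes.
Axiom (T2/T3): check pairwise unions and intersections of members of τ.
Counterexample for (T3): {o, p} ∩ {o, q, r} = {o} ∉ τ. Therefore τ is NOT a topology.


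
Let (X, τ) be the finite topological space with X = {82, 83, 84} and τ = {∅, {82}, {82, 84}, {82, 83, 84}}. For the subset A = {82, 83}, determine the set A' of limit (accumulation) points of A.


A' = {83, 84}

For each x ∈ X, list the open sets U ∈ τ with x ∈ U, then check whether U ∩ (A ∖ {x}) ≠ ∅ for every such U.
  x = 82: open {82} ∋ x has {82} ∩ (A ∖ {82}) = ∅, so x is NOT a limit point.
  x = 83: opens ∋ x are {82, 83, 84}; each meets A ∖ {83}, so x IS a limit point.
  x = 84: opens ∋ x are {82, 84}, {82, 83, 84}; each meets A ∖ {84}, so x IS a limit point.
Collecting: A' = {83, 84}.


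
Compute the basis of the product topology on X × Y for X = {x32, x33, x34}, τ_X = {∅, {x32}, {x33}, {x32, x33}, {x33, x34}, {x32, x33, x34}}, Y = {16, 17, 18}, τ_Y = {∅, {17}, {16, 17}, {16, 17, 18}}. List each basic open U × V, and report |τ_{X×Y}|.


Basis B = {∅ × ∅, {x32} × {17}, {x33} × {17}, {x32} × {16, 17}, {x32, x33} × {17}, {x33} × {16, 17}, {x33, x34} × {17}, {x32} × {16, 17, 18}, {x32, x33, x34} × {17}, {x33} × {16, 17, 18}, {x32, x33} × {16, 17}, {x33, x34} × {16, 17}, {x32, x33} × {16, 17, 18}, {x32, x33, x34} × {16, 17}, {x33, x34} × {16, 17, 18}, {x32, x33, x34} × {16, 17, 18}}; |τ_{X×Y}| = 40.

Enumerate products U × V with U ∈ τ_X, V ∈ τ_Y (deduplicated):
  ∅ × ∅ = {} (∅)
  {x32} × {17} = {(x32,17)}
  {x33} × {17} = {(x33,17)}
  {x32} × {16, 17} = {(x32,16), (x32,17)}
  {x32, x33} × {17} = {(x32,17), (x33,17)}
  {x33} × {16, 17} = {(x33,16), (x33,17)}
  {x33, x34} × {17} = {(x33,17), (x34,17)}
  {x32} × {16, 17, 18} = {(x32,16), (x32,17), (x32,18)}
  {x32, x33, x34} × {17} = {(x32,17), (x33,17), (x34,17)}
  {x33} × {16, 17, 18} = {(x33,16), (x33,17), (x33,18)}
  {x32, x33} × {16, 17} = {(x32,16), (x32,17), (x33,16), (x33,17)}
  {x33, x34} × {16, 17} = {(x33,16), (x33,17), (x34,16), (x34,17)}
  {x32, x33} × {16, 17, 18} = {(x32,16), (x32,17), (x32,18), (x33,16), (x33,17), (x33,18)}
  {x32, x33, x34} × {16, 17} = {(x32,16), (x32,17), (x33,16), (x33,17), (x34,16), (x34,17)}
  {x33, x34} × {16, 17, 18} = {(x33,16), (x33,17), (x33,18), (x34,16), (x34,17), (x34,18)}
  {x32, x33, x34} × {16, 17, 18} = {(x32,16), (x32,17), (x32,18), (x33,16), (x33,17), (x33,18), (x34,16), (x34,17), (x34,18)}
These 16 distinct sets form the basis B.
Close under arbitrary unions to get τ_{X×Y}; counting gives |τ_{X×Y}| = 40.


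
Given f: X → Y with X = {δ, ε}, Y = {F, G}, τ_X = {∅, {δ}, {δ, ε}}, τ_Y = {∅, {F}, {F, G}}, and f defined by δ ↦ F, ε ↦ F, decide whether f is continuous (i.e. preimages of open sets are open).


f IS continuous.

Compute f^{-1}(U) for each U ∈ τ_Y:
  U = ∅: f^{-1}(U) = ∅ ∈ τ_X ✓.
  U = {F}: f^{-1}(U) = {δ, ε} ∈ τ_X ✓.
  U = {F, G}: f^{-1}(U) = {δ, ε} ∈ τ_X ✓.
Every preimage lies in τ_X, so f IS continuous.


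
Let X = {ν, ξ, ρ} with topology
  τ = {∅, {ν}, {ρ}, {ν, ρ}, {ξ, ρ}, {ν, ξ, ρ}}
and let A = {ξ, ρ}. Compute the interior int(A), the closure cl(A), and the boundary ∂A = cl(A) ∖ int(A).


int(A) = {ξ, ρ}, cl(A) = {ξ, ρ}, ∂A = ∅.

Closed sets in (X, τ) are complements of opens:
  closed(X, τ) = {∅, {ν}, {ξ}, {ν, ξ}, {ξ, ρ}, {ν, ξ, ρ}}.
int(A) = ⋃ {U ∈ τ : U ⊆ A}. Opens contained in A: ∅, {ρ}, {ξ, ρ}.
Taking the union of these: int(A) = {ξ, ρ}.
cl(A) = ⋂ {C closed : A ⊆ C}. Closed sets containing A: {ξ, ρ}, {ν, ξ, ρ}.
Intersecting these: cl(A) = {ξ, ρ}.
∂A = cl(A) ∖ int(A) = {ξ, ρ} ∖ {ξ, ρ} = ∅.


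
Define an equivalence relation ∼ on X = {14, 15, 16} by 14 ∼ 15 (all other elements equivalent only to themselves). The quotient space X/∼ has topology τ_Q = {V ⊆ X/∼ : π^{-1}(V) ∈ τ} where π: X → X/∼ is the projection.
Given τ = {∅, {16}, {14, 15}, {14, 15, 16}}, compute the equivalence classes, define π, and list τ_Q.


X/∼ = {[14=15], [16]}; |τ_Q| = 4.

Equivalence classes: [14=15], [16].
Quotient map π: X → X/∼ sends 14 ↦ [14=15], 15 ↦ [14=15], 16 ↦ [16].
For each subset V ⊆ X/∼, compute π^{-1}(V) ⊆ X and check whether π^{-1}(V) ∈ τ. V is open in τ_Q iff π^{-1}(V) ∈ τ.
  V = {}: π^{-1}(V) = ∅ ∈ τ ✓.
  V = {[14=15]}: π^{-1}(V) = {14, 15} ∈ τ ✓.
  V = {[16]}: π^{-1}(V) = {16} ∈ τ ✓.
  V = {[14=15], [16]}: π^{-1}(V) = {14, 15, 16} ∈ τ ✓.
Open sets in the quotient: τ_Q = {{}, {[14=15]}, {[16]}, {[14=15], [16]}} (4 elements).


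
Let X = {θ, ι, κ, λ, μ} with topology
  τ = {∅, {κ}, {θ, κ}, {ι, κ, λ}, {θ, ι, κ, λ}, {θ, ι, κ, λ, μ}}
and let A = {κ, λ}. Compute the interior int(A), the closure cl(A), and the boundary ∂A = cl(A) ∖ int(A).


int(A) = {κ}, cl(A) = {θ, ι, κ, λ, μ}, ∂A = {θ, ι, λ, μ}.

Closed sets in (X, τ) are complements of opens:
  closed(X, τ) = {∅, {μ}, {θ, μ}, {ι, λ, μ}, {θ, ι, λ, μ}, {θ, ι, κ, λ, μ}}.
int(A) = ⋃ {U ∈ τ : U ⊆ A}. Opens contained in A: ∅, {κ}.
Taking the union of these: int(A) = {κ}.
cl(A) = ⋂ {C closed : A ⊆ C}. Closed sets containing A: {θ, ι, κ, λ, μ}.
Intersecting these: cl(A) = {θ, ι, κ, λ, μ}.
∂A = cl(A) ∖ int(A) = {θ, ι, κ, λ, μ} ∖ {κ} = {θ, ι, λ, μ}.


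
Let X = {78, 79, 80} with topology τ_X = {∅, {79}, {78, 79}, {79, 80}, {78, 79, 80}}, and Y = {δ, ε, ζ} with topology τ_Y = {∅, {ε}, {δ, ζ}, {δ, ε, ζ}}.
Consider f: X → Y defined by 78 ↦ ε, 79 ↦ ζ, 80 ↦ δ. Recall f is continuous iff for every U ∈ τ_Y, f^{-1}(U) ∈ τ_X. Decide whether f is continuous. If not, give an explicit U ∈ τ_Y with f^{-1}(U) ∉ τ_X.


f is NOT continuous.

Compute f^{-1}(U) for each U ∈ τ_Y:
  U = ∅: f^{-1}(U) = ∅ ∈ τ_X ✓.
  U = {ε}: f^{-1}(U) = {78} ∉ τ_X ✗.
  U = {δ, ζ}: f^{-1}(U) = {79, 80} ∈ τ_X ✓.
  U = {δ, ε, ζ}: f^{-1}(U) = {78, 79, 80} ∈ τ_X ✓.
Found U = {ε} with f^{-1}(U) = {78} not in τ_X. Therefore f is NOT continuous.


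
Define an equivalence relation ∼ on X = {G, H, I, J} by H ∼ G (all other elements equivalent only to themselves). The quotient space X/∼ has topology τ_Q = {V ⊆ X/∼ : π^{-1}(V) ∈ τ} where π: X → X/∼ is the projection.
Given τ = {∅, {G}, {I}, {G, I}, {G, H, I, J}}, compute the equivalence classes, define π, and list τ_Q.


X/∼ = {[G=H], [I], [J]}; |τ_Q| = 3.

Equivalence classes: [G=H], [I], [J].
Quotient map π: X → X/∼ sends G ↦ [G=H], H ↦ [G=H], I ↦ [I], J ↦ [J].
For each subset V ⊆ X/∼, compute π^{-1}(V) ⊆ X and check whether π^{-1}(V) ∈ τ. V is open in τ_Q iff π^{-1}(V) ∈ τ.
  V = {}: π^{-1}(V) = ∅ ∈ τ ✓.
  V = {[G=H]}: π^{-1}(V) = {G, H} ∉ τ ✗.
  V = {[I]}: π^{-1}(V) = {I} ∈ τ ✓.
  V = {[G=H], [I]}: π^{-1}(V) = {G, H, I} ∉ τ ✗.
  V = {[J]}: π^{-1}(V) = {J} ∉ τ ✗.
  V = {[G=H], [J]}: π^{-1}(V) = {G, H, J} ∉ τ ✗.
  V = {[I], [J]}: π^{-1}(V) = {I, J} ∉ τ ✗.
  V = {[G=H], [I], [J]}: π^{-1}(V) = {G, H, I, J} ∈ τ ✓.
Open sets in the quotient: τ_Q = {{}, {[I]}, {[G=H], [I], [J]}} (3 elements).


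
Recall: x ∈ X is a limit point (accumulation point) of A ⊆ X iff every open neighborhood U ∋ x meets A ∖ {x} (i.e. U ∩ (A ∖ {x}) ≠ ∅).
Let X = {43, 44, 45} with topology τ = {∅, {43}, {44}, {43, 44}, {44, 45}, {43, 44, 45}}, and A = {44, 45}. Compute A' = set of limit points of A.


A' = {45}

For each x ∈ X, list the open sets U ∈ τ with x ∈ U, then check whether U ∩ (A ∖ {x}) ≠ ∅ for every such U.
  x = 43: open {43} ∋ x has {43} ∩ (A ∖ {43}) = ∅, so x is NOT a limit point.
  x = 44: open {44} ∋ x has {44} ∩ (A ∖ {44}) = ∅, so x is NOT a limit point.
  x = 45: opens ∋ x are {44, 45}, {43, 44, 45}; each meets A ∖ {45}, so x IS a limit point.
Collecting: A' = {45}.


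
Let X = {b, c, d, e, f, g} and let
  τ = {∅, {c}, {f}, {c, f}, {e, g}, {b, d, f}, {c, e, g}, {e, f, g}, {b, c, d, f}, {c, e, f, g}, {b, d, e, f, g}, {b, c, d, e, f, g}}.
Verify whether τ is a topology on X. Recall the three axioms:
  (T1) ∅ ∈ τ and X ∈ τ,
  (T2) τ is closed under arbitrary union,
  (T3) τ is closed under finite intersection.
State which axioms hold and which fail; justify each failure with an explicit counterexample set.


τ IS a topology on X.

Axiom (T1): ∅ ∈ τ? Yes; X ∈ τ? Yes.
Axiom (T2/T3): check pairwise unions and intersections of members of τ.
All pairwise intersections and unions checked — each lies in τ. Therefore τ satisfies (T1), (T2), (T3): it IS a topology on X.


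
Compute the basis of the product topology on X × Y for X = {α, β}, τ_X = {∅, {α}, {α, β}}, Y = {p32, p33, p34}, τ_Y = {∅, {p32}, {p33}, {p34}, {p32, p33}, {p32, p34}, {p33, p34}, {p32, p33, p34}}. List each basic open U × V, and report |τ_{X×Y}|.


Basis B = {∅ × ∅, {α} × {p32}, {α} × {p33}, {α} × {p34}, {α} × {p32, p33}, {α} × {p32, p34}, {α, β} × {p32}, {α} × {p33, p34}, {α, β} × {p33}, {α, β} × {p34}, {α} × {p32, p33, p34}, {α, β} × {p32, p33}, {α, β} × {p32, p34}, {α, β} × {p33, p34}, {α, β} × {p32, p33, p34}}; |τ_{X×Y}| = 27.

Enumerate products U × V with U ∈ τ_X, V ∈ τ_Y (deduplicated):
  ∅ × ∅ = {} (∅)
  {α} × {p32} = {(α,p32)}
  {α} × {p33} = {(α,p33)}
  {α} × {p34} = {(α,p34)}
  {α} × {p32, p33} = {(α,p32), (α,p33)}
  {α} × {p32, p34} = {(α,p32), (α,p34)}
  {α, β} × {p32} = {(α,p32), (β,p32)}
  {α} × {p33, p34} = {(α,p33), (α,p34)}
  {α, β} × {p33} = {(α,p33), (β,p33)}
  {α, β} × {p34} = {(α,p34), (β,p34)}
  {α} × {p32, p33, p34} = {(α,p32), (α,p33), (α,p34)}
  {α, β} × {p32, p33} = {(α,p32), (α,p33), (β,p32), (β,p33)}
  {α, β} × {p32, p34} = {(α,p32), (α,p34), (β,p32), (β,p34)}
  {α, β} × {p33, p34} = {(α,p33), (α,p34), (β,p33), (β,p34)}
  {α, β} × {p32, p33, p34} = {(α,p32), (α,p33), (α,p34), (β,p32), (β,p33), (β,p34)}
These 15 distinct sets form the basis B.
Close under arbitrary unions to get τ_{X×Y}; counting gives |τ_{X×Y}| = 27.


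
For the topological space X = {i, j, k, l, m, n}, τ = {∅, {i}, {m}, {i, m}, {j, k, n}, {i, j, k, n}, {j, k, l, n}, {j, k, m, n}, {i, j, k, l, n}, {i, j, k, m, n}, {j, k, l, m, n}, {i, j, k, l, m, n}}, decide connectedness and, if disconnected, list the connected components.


(X, τ) is disconnected; components = [{i}, {m}, {j, k, l, n}].

Find clopen sets (U ∈ τ with X ∖ U ∈ τ):
  U = ∅, X ∖ U = {i, j, k, l, m, n} — both open, so U is clopen.
  U = {i}, X ∖ U = {j, k, l, m, n} — both open, so U is clopen.
  U = {m}, X ∖ U = {i, j, k, l, n} — both open, so U is clopen.
  U = {i, m}, X ∖ U = {j, k, l, n} — both open, so U is clopen.
  U = {j, k, l, n}, X ∖ U = {i, m} — both open, so U is clopen.
  U = {i, j, k, l, n}, X ∖ U = {m} — both open, so U is clopen.
  U = {j, k, l, m, n}, X ∖ U = {i} — both open, so U is clopen.
  U = {i, j, k, l, m, n}, X ∖ U = ∅ — both open, so U is clopen.
Nontrivial clopen(s) exist: e.g. {i, m}. So (X, τ) is disconnected.
Compute connected components by grouping points that agree on all clopens:
  component: {i}
  component: {m}
  component: {j, k, l, n}


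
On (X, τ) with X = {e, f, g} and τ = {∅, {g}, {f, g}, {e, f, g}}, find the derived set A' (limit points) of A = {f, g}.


A' = {e, f}

For each x ∈ X, list the open sets U ∈ τ with x ∈ U, then check whether U ∩ (A ∖ {x}) ≠ ∅ for every such U.
  x = e: opens ∋ x are {e, f, g}; each meets A ∖ {e}, so x IS a limit point.
  x = f: opens ∋ x are {f, g}, {e, f, g}; each meets A ∖ {f}, so x IS a limit point.
  x = g: open {g} ∋ x has {g} ∩ (A ∖ {g}) = ∅, so x is NOT a limit point.
Collecting: A' = {e, f}.


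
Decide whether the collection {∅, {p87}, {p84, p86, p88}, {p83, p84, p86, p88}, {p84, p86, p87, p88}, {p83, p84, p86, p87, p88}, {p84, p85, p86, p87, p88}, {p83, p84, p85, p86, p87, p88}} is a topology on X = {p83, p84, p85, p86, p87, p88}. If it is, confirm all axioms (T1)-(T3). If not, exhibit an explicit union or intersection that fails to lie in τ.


τ IS a topology on X.

Axiom (T1): ∅ ∈ τ? Yes; X ∈ τ? Yes.
Axiom (T2/T3): check pairwise unions and intersections of members of τ.
All pairwise intersections and unions checked — each lies in τ. Therefore τ satisfies (T1), (T2), (T3): it IS a topology on X.


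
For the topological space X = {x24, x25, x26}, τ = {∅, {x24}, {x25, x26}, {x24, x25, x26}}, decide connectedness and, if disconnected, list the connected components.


(X, τ) is disconnected; components = [{x24}, {x25, x26}].

Find clopen sets (U ∈ τ with X ∖ U ∈ τ):
  U = ∅, X ∖ U = {x24, x25, x26} — both open, so U is clopen.
  U = {x24}, X ∖ U = {x25, x26} — both open, so U is clopen.
  U = {x25, x26}, X ∖ U = {x24} — both open, so U is clopen.
  U = {x24, x25, x26}, X ∖ U = ∅ — both open, so U is clopen.
Nontrivial clopen(s) exist: e.g. {x25, x26}. So (X, τ) is disconnected.
Compute connected components by grouping points that agree on all clopens:
  component: {x24}
  component: {x25, x26}


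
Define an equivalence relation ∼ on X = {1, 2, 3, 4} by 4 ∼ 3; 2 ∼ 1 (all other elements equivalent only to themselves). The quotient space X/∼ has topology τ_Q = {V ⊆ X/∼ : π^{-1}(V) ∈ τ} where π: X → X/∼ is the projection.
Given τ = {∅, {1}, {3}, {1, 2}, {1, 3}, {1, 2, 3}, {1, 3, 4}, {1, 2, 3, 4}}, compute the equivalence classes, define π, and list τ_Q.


X/∼ = {[1=2], [3=4]}; |τ_Q| = 3.

Equivalence classes: [1=2], [3=4].
Quotient map π: X → X/∼ sends 1 ↦ [1=2], 2 ↦ [1=2], 3 ↦ [3=4], 4 ↦ [3=4].
For each subset V ⊆ X/∼, compute π^{-1}(V) ⊆ X and check whether π^{-1}(V) ∈ τ. V is open in τ_Q iff π^{-1}(V) ∈ τ.
  V = {}: π^{-1}(V) = ∅ ∈ τ ✓.
  V = {[1=2]}: π^{-1}(V) = {1, 2} ∈ τ ✓.
  V = {[3=4]}: π^{-1}(V) = {3, 4} ∉ τ ✗.
  V = {[1=2], [3=4]}: π^{-1}(V) = {1, 2, 3, 4} ∈ τ ✓.
Open sets in the quotient: τ_Q = {{}, {[1=2]}, {[1=2], [3=4]}} (3 elements).


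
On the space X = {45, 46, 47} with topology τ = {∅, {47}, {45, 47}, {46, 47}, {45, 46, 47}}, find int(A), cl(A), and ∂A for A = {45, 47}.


int(A) = {45, 47}, cl(A) = {45, 46, 47}, ∂A = {46}.

Closed sets in (X, τ) are complements of opens:
  closed(X, τ) = {∅, {45}, {46}, {45, 46}, {45, 46, 47}}.
int(A) = ⋃ {U ∈ τ : U ⊆ A}. Opens contained in A: ∅, {47}, {45, 47}.
Taking the union of these: int(A) = {45, 47}.
cl(A) = ⋂ {C closed : A ⊆ C}. Closed sets containing A: {45, 46, 47}.
Intersecting these: cl(A) = {45, 46, 47}.
∂A = cl(A) ∖ int(A) = {45, 46, 47} ∖ {45, 47} = {46}.


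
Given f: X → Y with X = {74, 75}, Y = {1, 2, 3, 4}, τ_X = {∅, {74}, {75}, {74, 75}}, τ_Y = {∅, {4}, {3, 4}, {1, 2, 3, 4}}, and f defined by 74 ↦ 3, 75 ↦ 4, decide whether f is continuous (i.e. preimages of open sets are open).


f IS continuous.

Compute f^{-1}(U) for each U ∈ τ_Y:
  U = ∅: f^{-1}(U) = ∅ ∈ τ_X ✓.
  U = {4}: f^{-1}(U) = {75} ∈ τ_X ✓.
  U = {3, 4}: f^{-1}(U) = {74, 75} ∈ τ_X ✓.
  U = {1, 2, 3, 4}: f^{-1}(U) = {74, 75} ∈ τ_X ✓.
Every preimage lies in τ_X, so f IS continuous.


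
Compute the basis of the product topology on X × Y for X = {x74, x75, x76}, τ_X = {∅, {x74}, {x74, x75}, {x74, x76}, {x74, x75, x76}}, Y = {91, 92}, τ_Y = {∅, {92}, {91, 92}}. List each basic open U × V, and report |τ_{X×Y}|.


Basis B = {∅ × ∅, {x74} × {92}, {x74} × {91, 92}, {x74, x75} × {92}, {x74, x76} × {92}, {x74, x75, x76} × {92}, {x74, x75} × {91, 92}, {x74, x76} × {91, 92}, {x74, x75, x76} × {91, 92}}; |τ_{X×Y}| = 14.

Enumerate products U × V with U ∈ τ_X, V ∈ τ_Y (deduplicated):
  ∅ × ∅ = {} (∅)
  {x74} × {92} = {(x74,92)}
  {x74} × {91, 92} = {(x74,91), (x74,92)}
  {x74, x75} × {92} = {(x74,92), (x75,92)}
  {x74, x76} × {92} = {(x74,92), (x76,92)}
  {x74, x75, x76} × {92} = {(x74,92), (x75,92), (x76,92)}
  {x74, x75} × {91, 92} = {(x74,91), (x74,92), (x75,91), (x75,92)}
  {x74, x76} × {91, 92} = {(x74,91), (x74,92), (x76,91), (x76,92)}
  {x74, x75, x76} × {91, 92} = {(x74,91), (x74,92), (x75,91), (x75,92), (x76,91), (x76,92)}
These 9 distinct sets form the basis B.
Close under arbitrary unions to get τ_{X×Y}; counting gives |τ_{X×Y}| = 14.


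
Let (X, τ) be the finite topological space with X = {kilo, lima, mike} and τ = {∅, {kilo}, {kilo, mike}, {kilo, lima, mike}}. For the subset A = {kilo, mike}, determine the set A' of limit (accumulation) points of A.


A' = {lima, mike}

For each x ∈ X, list the open sets U ∈ τ with x ∈ U, then check whether U ∩ (A ∖ {x}) ≠ ∅ for every such U.
  x = kilo: open {kilo} ∋ x has {kilo} ∩ (A ∖ {kilo}) = ∅, so x is NOT a limit point.
  x = lima: opens ∋ x are {kilo, lima, mike}; each meets A ∖ {lima}, so x IS a limit point.
  x = mike: opens ∋ x are {kilo, mike}, {kilo, lima, mike}; each meets A ∖ {mike}, so x IS a limit point.
Collecting: A' = {lima, mike}.


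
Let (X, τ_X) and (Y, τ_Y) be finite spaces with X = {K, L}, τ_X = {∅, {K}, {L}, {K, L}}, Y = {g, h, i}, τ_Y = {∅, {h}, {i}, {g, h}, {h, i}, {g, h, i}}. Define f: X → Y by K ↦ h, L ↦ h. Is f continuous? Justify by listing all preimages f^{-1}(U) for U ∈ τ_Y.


f IS continuous.

Compute f^{-1}(U) for each U ∈ τ_Y:
  U = ∅: f^{-1}(U) = ∅ ∈ τ_X ✓.
  U = {h}: f^{-1}(U) = {K, L} ∈ τ_X ✓.
  U = {i}: f^{-1}(U) = ∅ ∈ τ_X ✓.
  U = {g, h}: f^{-1}(U) = {K, L} ∈ τ_X ✓.
  U = {h, i}: f^{-1}(U) = {K, L} ∈ τ_X ✓.
  U = {g, h, i}: f^{-1}(U) = {K, L} ∈ τ_X ✓.
Every preimage lies in τ_X, so f IS continuous.


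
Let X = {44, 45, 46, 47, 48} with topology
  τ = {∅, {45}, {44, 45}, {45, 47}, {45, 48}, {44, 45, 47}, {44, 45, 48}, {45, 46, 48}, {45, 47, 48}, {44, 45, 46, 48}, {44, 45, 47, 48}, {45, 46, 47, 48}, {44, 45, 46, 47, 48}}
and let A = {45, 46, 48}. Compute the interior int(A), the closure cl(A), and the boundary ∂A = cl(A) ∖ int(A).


int(A) = {45, 46, 48}, cl(A) = {44, 45, 46, 47, 48}, ∂A = {44, 47}.

Closed sets in (X, τ) are complements of opens:
  closed(X, τ) = {∅, {44}, {46}, {47}, {44, 46}, {44, 47}, {46, 47}, {46, 48}, {44, 46, 47}, {44, 46, 48}, {46, 47, 48}, {44, 46, 47, 48}, {44, 45, 46, 47, 48}}.
int(A) = ⋃ {U ∈ τ : U ⊆ A}. Opens contained in A: ∅, {45}, {45, 48}, {45, 46, 48}.
Taking the union of these: int(A) = {45, 46, 48}.
cl(A) = ⋂ {C closed : A ⊆ C}. Closed sets containing A: {44, 45, 46, 47, 48}.
Intersecting these: cl(A) = {44, 45, 46, 47, 48}.
∂A = cl(A) ∖ int(A) = {44, 45, 46, 47, 48} ∖ {45, 46, 48} = {44, 47}.


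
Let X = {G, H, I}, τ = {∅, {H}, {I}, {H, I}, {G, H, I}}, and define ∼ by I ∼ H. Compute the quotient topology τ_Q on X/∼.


X/∼ = {[G], [H=I]}; |τ_Q| = 3.

Equivalence classes: [G], [H=I].
Quotient map π: X → X/∼ sends G ↦ [G], H ↦ [H=I], I ↦ [H=I].
For each subset V ⊆ X/∼, compute π^{-1}(V) ⊆ X and check whether π^{-1}(V) ∈ τ. V is open in τ_Q iff π^{-1}(V) ∈ τ.
  V = {}: π^{-1}(V) = ∅ ∈ τ ✓.
  V = {[G]}: π^{-1}(V) = {G} ∉ τ ✗.
  V = {[H=I]}: π^{-1}(V) = {H, I} ∈ τ ✓.
  V = {[G], [H=I]}: π^{-1}(V) = {G, H, I} ∈ τ ✓.
Open sets in the quotient: τ_Q = {{}, {[H=I]}, {[G], [H=I]}} (3 elements).
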